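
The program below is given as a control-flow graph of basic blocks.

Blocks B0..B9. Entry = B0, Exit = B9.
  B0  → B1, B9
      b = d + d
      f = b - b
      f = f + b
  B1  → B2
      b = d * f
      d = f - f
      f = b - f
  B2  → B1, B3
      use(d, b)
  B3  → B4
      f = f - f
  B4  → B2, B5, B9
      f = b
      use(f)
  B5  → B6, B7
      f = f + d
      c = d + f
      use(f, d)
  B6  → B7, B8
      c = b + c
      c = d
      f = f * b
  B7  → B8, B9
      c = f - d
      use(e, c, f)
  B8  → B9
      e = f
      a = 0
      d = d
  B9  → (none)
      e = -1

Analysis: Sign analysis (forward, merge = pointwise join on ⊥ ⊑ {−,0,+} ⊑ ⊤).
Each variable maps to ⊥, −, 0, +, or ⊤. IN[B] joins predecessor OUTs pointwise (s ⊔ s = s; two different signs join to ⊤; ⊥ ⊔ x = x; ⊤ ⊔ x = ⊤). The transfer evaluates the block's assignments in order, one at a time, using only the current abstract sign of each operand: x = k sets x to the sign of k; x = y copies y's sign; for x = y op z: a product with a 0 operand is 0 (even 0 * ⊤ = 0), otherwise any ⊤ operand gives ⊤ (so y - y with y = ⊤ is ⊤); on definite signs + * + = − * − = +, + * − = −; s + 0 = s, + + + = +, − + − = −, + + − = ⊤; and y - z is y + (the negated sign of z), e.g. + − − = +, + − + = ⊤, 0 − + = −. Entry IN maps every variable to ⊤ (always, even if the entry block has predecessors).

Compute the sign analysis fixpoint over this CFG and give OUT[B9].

Per-block solution:
  B0: | IN=(all ⊤) | OUT=(all ⊤)
  B1: | IN=(all ⊤) | OUT=(all ⊤)
  B2: | IN=(all ⊤) | OUT=(all ⊤)
  B3: | IN=(all ⊤) | OUT=(all ⊤)
  B4: | IN=(all ⊤) | OUT=(all ⊤)
  B5: | IN=(all ⊤) | OUT=(all ⊤)
  B6: | IN=(all ⊤) | OUT=(all ⊤)
  B7: | IN=(all ⊤) | OUT=(all ⊤)
  B8: | IN=(all ⊤) | OUT={a:0; rest ⊤}
  B9: | IN=(all ⊤) | OUT={e:-; rest ⊤}

Merge at B9: IN[B9] = OUT[B0] ⊔ OUT[B4] ⊔ OUT[B7] ⊔ OUT[B8] = {a: ⊤, b: ⊤, c: ⊤, d: ⊤, e: ⊤, f: ⊤}
Applying B9's transfer function to that IN value gives OUT[B9] (row B9 above).

Answer: {a: ⊤, b: ⊤, c: ⊤, d: ⊤, e: -, f: ⊤}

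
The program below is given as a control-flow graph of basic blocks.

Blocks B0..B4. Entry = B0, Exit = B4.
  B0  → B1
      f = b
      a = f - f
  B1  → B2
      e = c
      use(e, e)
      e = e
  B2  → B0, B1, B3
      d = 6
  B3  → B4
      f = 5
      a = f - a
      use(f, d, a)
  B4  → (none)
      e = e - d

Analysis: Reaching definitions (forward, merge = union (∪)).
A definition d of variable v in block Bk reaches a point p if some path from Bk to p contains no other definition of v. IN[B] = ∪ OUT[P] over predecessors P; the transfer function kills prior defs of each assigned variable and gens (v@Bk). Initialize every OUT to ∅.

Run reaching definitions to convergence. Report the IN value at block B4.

Answer: {a@B3, d@B2, e@B1, f@B3}

Working:
Fixpoint table:
  B0:   IN={a@B0, d@B2, e@B1, f@B0}   OUT={a@B0, d@B2, e@B1, f@B0}
  B1:   IN={a@B0, d@B2, e@B1, f@B0}   OUT={a@B0, d@B2, e@B1, f@B0}
  B2:   IN={a@B0, d@B2, e@B1, f@B0}   OUT={a@B0, d@B2, e@B1, f@B0}
  B3:   IN={a@B0, d@B2, e@B1, f@B0}   OUT={a@B3, d@B2, e@B1, f@B3}
  B4:   IN={a@B3, d@B2, e@B1, f@B3}   OUT={a@B3, d@B2, e@B4, f@B3}

Merge at B4: IN[B4] = OUT[B3] = {a@B3, d@B2, e@B1, f@B3}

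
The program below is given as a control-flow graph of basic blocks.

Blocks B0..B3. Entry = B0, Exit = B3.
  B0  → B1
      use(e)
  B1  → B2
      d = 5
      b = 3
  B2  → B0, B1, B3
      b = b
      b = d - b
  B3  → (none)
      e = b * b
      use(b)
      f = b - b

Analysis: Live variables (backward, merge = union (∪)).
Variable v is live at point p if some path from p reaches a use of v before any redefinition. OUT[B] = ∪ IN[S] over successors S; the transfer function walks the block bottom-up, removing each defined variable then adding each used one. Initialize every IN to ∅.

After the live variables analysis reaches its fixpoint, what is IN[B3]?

Answer: {b}

Working:
Per-block solution:
  B0: | IN={e} | OUT={e}
  B1: | IN={e} | OUT={b, d, e}
  B2: | IN={b, d, e} | OUT={b, e}
  B3: | IN={b} | OUT={}

B3 is the boundary node: OUT[B3] = {}
Applying B3's transfer function to that OUT value gives IN[B3] (row B3 above).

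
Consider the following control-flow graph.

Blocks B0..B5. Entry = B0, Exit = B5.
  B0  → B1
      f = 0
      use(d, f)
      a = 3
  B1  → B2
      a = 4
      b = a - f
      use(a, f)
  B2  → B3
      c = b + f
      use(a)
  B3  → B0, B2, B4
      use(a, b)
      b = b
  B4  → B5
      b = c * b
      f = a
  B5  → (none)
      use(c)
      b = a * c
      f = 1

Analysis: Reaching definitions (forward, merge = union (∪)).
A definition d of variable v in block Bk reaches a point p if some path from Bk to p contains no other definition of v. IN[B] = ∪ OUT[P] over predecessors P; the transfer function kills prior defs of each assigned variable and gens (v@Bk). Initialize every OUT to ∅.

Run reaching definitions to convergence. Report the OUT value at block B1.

Answer: {a@B1, b@B1, c@B2, f@B0}

Trace:
Per-block solution:
  B0:  IN={a@B1, b@B3, c@B2, f@B0}  OUT={a@B0, b@B3, c@B2, f@B0}
  B1:  IN={a@B0, b@B3, c@B2, f@B0}  OUT={a@B1, b@B1, c@B2, f@B0}
  B2:  IN={a@B1, b@B1, b@B3, c@B2, f@B0}  OUT={a@B1, b@B1, b@B3, c@B2, f@B0}
  B3:  IN={a@B1, b@B1, b@B3, c@B2, f@B0}  OUT={a@B1, b@B3, c@B2, f@B0}
  B4:  IN={a@B1, b@B3, c@B2, f@B0}  OUT={a@B1, b@B4, c@B2, f@B4}
  B5:  IN={a@B1, b@B4, c@B2, f@B4}  OUT={a@B1, b@B5, c@B2, f@B5}

Merge at B1: IN[B1] = OUT[B0] = {a@B0, b@B3, c@B2, f@B0}
Applying B1's transfer function to that IN value gives OUT[B1] (row B1 above).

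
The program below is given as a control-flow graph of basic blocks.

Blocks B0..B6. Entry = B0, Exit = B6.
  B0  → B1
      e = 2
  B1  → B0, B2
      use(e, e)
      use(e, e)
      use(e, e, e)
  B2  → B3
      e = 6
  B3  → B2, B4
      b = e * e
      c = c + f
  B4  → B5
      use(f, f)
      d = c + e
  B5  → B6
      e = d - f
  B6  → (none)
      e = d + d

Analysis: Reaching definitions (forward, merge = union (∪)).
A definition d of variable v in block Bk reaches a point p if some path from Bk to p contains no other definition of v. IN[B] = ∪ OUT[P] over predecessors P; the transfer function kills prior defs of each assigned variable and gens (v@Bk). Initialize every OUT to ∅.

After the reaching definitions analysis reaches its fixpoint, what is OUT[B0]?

Answer: {e@B0}

Working:
Converged values:
  B0:  IN={e@B0}  OUT={e@B0}
  B1:  IN={e@B0}  OUT={e@B0}
  B2:  IN={b@B3, c@B3, e@B0, e@B2}  OUT={b@B3, c@B3, e@B2}
  B3:  IN={b@B3, c@B3, e@B2}  OUT={b@B3, c@B3, e@B2}
  B4:  IN={b@B3, c@B3, e@B2}  OUT={b@B3, c@B3, d@B4, e@B2}
  B5:  IN={b@B3, c@B3, d@B4, e@B2}  OUT={b@B3, c@B3, d@B4, e@B5}
  B6:  IN={b@B3, c@B3, d@B4, e@B5}  OUT={b@B3, c@B3, d@B4, e@B6}

Merge at B0 (entry node, so the boundary value {} is joined with the incoming edge(s)): IN[B0] = {} ⊔ OUT[B1] = {e@B0}
Applying B0's transfer function to that IN value gives OUT[B0] (row B0 above).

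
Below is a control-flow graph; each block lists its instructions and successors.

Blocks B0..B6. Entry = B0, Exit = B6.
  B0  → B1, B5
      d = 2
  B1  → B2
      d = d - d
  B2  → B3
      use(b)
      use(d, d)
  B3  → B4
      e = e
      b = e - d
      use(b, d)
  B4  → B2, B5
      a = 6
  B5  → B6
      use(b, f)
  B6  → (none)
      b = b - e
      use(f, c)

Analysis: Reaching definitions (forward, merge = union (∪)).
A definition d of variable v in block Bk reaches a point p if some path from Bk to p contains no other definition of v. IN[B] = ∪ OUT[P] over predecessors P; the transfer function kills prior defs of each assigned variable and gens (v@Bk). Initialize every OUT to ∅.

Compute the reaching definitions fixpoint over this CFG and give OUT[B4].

Answer: {a@B4, b@B3, d@B1, e@B3}

Derivation:
Fixpoint table:
  B0:  IN={}  OUT={d@B0}
  B1:  IN={d@B0}  OUT={d@B1}
  B2:  IN={a@B4, b@B3, d@B1, e@B3}  OUT={a@B4, b@B3, d@B1, e@B3}
  B3:  IN={a@B4, b@B3, d@B1, e@B3}  OUT={a@B4, b@B3, d@B1, e@B3}
  B4:  IN={a@B4, b@B3, d@B1, e@B3}  OUT={a@B4, b@B3, d@B1, e@B3}
  B5:  IN={a@B4, b@B3, d@B0, d@B1, e@B3}  OUT={a@B4, b@B3, d@B0, d@B1, e@B3}
  B6:  IN={a@B4, b@B3, d@B0, d@B1, e@B3}  OUT={a@B4, b@B6, d@B0, d@B1, e@B3}

Merge at B4: IN[B4] = OUT[B3] = {a@B4, b@B3, d@B1, e@B3}
Applying B4's transfer function to that IN value gives OUT[B4] (row B4 above).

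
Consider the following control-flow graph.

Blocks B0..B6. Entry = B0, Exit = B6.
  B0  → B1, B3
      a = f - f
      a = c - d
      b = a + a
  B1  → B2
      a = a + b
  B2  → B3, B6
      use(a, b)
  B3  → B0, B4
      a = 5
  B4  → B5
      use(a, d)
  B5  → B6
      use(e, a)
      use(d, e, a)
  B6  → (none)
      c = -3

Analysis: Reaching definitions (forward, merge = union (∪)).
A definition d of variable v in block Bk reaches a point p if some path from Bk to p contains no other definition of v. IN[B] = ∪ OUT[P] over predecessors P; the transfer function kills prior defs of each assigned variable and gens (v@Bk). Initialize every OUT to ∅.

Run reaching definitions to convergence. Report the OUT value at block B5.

Converged values:
  B0:   IN={a@B3, b@B0}   OUT={a@B0, b@B0}
  B1:   IN={a@B0, b@B0}   OUT={a@B1, b@B0}
  B2:   IN={a@B1, b@B0}   OUT={a@B1, b@B0}
  B3:   IN={a@B0, a@B1, b@B0}   OUT={a@B3, b@B0}
  B4:   IN={a@B3, b@B0}   OUT={a@B3, b@B0}
  B5:   IN={a@B3, b@B0}   OUT={a@B3, b@B0}
  B6:   IN={a@B1, a@B3, b@B0}   OUT={a@B1, a@B3, b@B0, c@B6}

Merge at B5: IN[B5] = OUT[B4] = {a@B3, b@B0}
Applying B5's transfer function to that IN value gives OUT[B5] (row B5 above).

Answer: {a@B3, b@B0}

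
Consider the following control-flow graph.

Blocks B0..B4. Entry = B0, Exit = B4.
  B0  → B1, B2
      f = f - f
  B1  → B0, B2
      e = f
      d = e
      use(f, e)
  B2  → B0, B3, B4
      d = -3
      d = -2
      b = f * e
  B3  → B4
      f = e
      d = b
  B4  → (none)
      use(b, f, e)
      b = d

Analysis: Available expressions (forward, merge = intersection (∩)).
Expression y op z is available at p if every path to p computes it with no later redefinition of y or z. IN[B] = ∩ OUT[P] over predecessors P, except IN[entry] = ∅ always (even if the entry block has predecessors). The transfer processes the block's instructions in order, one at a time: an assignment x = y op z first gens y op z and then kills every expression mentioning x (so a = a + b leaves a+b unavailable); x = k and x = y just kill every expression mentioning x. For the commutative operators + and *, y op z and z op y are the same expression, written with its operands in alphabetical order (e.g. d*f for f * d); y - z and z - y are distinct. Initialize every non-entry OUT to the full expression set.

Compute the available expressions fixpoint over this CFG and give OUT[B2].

Answer: {e*f}

Working:
Per-block solution:
  B0: | IN={} | OUT={}
  B1: | IN={} | OUT={}
  B2: | IN={} | OUT={e*f}
  B3: | IN={e*f} | OUT={}
  B4: | IN={} | OUT={}

Merge at B2: IN[B2] = OUT[B0] ∩ OUT[B1] = {}
Applying B2's transfer function to that IN value gives OUT[B2] (row B2 above).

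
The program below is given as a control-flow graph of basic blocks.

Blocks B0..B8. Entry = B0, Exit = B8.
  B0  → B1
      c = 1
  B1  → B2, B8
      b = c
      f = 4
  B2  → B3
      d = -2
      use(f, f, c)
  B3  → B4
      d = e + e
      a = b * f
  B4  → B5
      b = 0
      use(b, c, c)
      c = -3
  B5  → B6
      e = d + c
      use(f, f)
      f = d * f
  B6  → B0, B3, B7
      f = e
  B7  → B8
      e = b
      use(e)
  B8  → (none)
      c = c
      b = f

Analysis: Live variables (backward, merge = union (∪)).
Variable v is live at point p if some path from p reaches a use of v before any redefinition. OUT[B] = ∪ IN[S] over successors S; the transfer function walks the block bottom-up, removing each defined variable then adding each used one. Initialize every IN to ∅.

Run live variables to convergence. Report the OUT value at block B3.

Answer: {c, d, f}

Working:
Per-block solution:
  B0:   IN={e}   OUT={c, e}
  B1:   IN={c, e}   OUT={b, c, e, f}
  B2:   IN={b, c, e, f}   OUT={b, c, e, f}
  B3:   IN={b, c, e, f}   OUT={c, d, f}
  B4:   IN={c, d, f}   OUT={b, c, d, f}
  B5:   IN={b, c, d, f}   OUT={b, c, e}
  B6:   IN={b, c, e}   OUT={b, c, e, f}
  B7:   IN={b, c, f}   OUT={c, f}
  B8:   IN={c, f}   OUT={}

Merge at B3: OUT[B3] = IN[B4] = {c, d, f}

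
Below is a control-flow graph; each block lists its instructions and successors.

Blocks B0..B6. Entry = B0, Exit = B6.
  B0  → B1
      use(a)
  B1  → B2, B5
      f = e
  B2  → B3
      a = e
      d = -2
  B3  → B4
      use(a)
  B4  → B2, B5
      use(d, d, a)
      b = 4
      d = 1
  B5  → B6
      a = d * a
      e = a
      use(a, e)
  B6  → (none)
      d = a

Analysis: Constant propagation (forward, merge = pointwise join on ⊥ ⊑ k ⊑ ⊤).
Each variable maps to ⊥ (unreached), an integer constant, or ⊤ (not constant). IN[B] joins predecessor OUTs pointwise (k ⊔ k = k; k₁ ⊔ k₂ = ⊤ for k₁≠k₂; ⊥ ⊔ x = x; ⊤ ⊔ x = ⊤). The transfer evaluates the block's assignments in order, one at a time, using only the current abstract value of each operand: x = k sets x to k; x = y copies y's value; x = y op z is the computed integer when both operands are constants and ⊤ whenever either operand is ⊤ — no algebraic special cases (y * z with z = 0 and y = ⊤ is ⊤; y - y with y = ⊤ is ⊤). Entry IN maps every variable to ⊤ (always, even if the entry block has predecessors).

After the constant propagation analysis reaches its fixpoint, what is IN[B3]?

Answer: {a: ⊤, b: ⊤, c: ⊤, d: -2, e: ⊤, f: ⊤}

Trace:
Converged values:
  B0:  IN=(all ⊤)  OUT=(all ⊤)
  B1:  IN=(all ⊤)  OUT=(all ⊤)
  B2:  IN=(all ⊤)  OUT={d:-2; rest ⊤}
  B3:  IN={d:-2; rest ⊤}  OUT={d:-2; rest ⊤}
  B4:  IN={d:-2; rest ⊤}  OUT={b:4, d:1; rest ⊤}
  B5:  IN=(all ⊤)  OUT=(all ⊤)
  B6:  IN=(all ⊤)  OUT=(all ⊤)

Merge at B3: IN[B3] = OUT[B2] = {a: ⊤, b: ⊤, c: ⊤, d: -2, e: ⊤, f: ⊤}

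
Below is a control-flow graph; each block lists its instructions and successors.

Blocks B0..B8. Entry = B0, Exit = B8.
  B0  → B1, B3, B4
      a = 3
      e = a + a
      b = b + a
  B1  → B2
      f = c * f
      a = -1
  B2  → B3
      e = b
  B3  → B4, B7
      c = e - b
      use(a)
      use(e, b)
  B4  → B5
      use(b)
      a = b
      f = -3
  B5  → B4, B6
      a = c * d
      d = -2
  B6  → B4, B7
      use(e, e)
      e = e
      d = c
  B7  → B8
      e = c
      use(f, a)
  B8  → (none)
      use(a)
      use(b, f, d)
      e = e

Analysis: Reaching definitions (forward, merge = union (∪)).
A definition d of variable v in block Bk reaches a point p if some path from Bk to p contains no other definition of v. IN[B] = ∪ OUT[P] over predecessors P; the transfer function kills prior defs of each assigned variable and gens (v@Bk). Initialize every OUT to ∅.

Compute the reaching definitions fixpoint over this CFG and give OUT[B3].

Per-block solution:
  B0: | IN={} | OUT={a@B0, b@B0, e@B0}
  B1: | IN={a@B0, b@B0, e@B0} | OUT={a@B1, b@B0, e@B0, f@B1}
  B2: | IN={a@B1, b@B0, e@B0, f@B1} | OUT={a@B1, b@B0, e@B2, f@B1}
  B3: | IN={a@B0, a@B1, b@B0, e@B0, e@B2, f@B1} | OUT={a@B0, a@B1, b@B0, c@B3, e@B0, e@B2, f@B1}
  B4: | IN={a@B0, a@B1, a@B5, b@B0, c@B3, d@B5, d@B6, e@B0, e@B2, e@B6, f@B1, f@B4} | OUT={a@B4, b@B0, c@B3, d@B5, d@B6, e@B0, e@B2, e@B6, f@B4}
  B5: | IN={a@B4, b@B0, c@B3, d@B5, d@B6, e@B0, e@B2, e@B6, f@B4} | OUT={a@B5, b@B0, c@B3, d@B5, e@B0, e@B2, e@B6, f@B4}
  B6: | IN={a@B5, b@B0, c@B3, d@B5, e@B0, e@B2, e@B6, f@B4} | OUT={a@B5, b@B0, c@B3, d@B6, e@B6, f@B4}
  B7: | IN={a@B0, a@B1, a@B5, b@B0, c@B3, d@B6, e@B0, e@B2, e@B6, f@B1, f@B4} | OUT={a@B0, a@B1, a@B5, b@B0, c@B3, d@B6, e@B7, f@B1, f@B4}
  B8: | IN={a@B0, a@B1, a@B5, b@B0, c@B3, d@B6, e@B7, f@B1, f@B4} | OUT={a@B0, a@B1, a@B5, b@B0, c@B3, d@B6, e@B8, f@B1, f@B4}

Merge at B3: IN[B3] = OUT[B0] ⊔ OUT[B2] = {a@B0, a@B1, b@B0, e@B0, e@B2, f@B1}
Applying B3's transfer function to that IN value gives OUT[B3] (row B3 above).

Answer: {a@B0, a@B1, b@B0, c@B3, e@B0, e@B2, f@B1}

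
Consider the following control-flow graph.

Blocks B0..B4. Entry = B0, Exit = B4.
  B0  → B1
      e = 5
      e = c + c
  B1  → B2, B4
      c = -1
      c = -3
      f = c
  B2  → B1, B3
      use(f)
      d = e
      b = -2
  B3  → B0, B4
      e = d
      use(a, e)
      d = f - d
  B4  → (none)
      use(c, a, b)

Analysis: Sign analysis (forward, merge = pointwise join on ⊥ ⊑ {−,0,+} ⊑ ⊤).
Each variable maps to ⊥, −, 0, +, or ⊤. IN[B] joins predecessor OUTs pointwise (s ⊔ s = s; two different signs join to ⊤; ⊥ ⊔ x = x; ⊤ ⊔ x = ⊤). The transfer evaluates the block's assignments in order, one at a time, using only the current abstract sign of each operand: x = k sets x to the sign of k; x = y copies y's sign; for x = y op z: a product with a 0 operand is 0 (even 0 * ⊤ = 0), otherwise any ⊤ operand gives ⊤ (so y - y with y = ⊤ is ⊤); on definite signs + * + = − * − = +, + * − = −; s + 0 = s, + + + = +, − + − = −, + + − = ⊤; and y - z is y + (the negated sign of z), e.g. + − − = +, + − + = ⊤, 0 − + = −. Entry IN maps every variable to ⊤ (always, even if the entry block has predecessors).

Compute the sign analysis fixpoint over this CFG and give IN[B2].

Answer: {a: ⊤, b: ⊤, c: -, d: ⊤, e: ⊤, f: -}

Trace:
Per-block solution:
  B0:  IN=(all ⊤)  OUT=(all ⊤)
  B1:  IN=(all ⊤)  OUT={c:-, f:-; rest ⊤}
  B2:  IN={c:-, f:-; rest ⊤}  OUT={b:-, c:-, f:-; rest ⊤}
  B3:  IN={b:-, c:-, f:-; rest ⊤}  OUT={b:-, c:-, f:-; rest ⊤}
  B4:  IN={c:-, f:-; rest ⊤}  OUT={c:-, f:-; rest ⊤}

Merge at B2: IN[B2] = OUT[B1] = {a: ⊤, b: ⊤, c: -, d: ⊤, e: ⊤, f: -}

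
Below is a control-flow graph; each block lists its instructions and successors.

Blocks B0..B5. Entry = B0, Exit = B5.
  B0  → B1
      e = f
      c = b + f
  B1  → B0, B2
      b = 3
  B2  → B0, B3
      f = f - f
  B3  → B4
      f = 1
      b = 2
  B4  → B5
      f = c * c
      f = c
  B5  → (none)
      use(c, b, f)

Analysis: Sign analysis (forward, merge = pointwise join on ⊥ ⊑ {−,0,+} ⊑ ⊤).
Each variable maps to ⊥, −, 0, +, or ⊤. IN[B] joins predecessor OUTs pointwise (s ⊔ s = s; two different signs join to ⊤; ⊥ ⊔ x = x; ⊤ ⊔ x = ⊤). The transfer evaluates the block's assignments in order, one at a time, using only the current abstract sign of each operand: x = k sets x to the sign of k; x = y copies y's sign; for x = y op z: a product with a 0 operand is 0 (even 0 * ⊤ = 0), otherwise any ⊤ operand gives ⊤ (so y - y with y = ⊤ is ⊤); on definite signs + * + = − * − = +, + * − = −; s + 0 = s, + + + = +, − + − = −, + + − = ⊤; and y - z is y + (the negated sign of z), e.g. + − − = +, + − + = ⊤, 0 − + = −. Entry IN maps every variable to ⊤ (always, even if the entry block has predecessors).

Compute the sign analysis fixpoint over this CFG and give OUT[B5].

Per-block solution:
  B0: | IN=(all ⊤) | OUT=(all ⊤)
  B1: | IN=(all ⊤) | OUT={b:+; rest ⊤}
  B2: | IN={b:+; rest ⊤} | OUT={b:+; rest ⊤}
  B3: | IN={b:+; rest ⊤} | OUT={b:+, f:+; rest ⊤}
  B4: | IN={b:+, f:+; rest ⊤} | OUT={b:+; rest ⊤}
  B5: | IN={b:+; rest ⊤} | OUT={b:+; rest ⊤}

Merge at B5: IN[B5] = OUT[B4] = {a: ⊤, b: +, c: ⊤, d: ⊤, e: ⊤, f: ⊤}
Applying B5's transfer function to that IN value gives OUT[B5] (row B5 above).

Answer: {a: ⊤, b: +, c: ⊤, d: ⊤, e: ⊤, f: ⊤}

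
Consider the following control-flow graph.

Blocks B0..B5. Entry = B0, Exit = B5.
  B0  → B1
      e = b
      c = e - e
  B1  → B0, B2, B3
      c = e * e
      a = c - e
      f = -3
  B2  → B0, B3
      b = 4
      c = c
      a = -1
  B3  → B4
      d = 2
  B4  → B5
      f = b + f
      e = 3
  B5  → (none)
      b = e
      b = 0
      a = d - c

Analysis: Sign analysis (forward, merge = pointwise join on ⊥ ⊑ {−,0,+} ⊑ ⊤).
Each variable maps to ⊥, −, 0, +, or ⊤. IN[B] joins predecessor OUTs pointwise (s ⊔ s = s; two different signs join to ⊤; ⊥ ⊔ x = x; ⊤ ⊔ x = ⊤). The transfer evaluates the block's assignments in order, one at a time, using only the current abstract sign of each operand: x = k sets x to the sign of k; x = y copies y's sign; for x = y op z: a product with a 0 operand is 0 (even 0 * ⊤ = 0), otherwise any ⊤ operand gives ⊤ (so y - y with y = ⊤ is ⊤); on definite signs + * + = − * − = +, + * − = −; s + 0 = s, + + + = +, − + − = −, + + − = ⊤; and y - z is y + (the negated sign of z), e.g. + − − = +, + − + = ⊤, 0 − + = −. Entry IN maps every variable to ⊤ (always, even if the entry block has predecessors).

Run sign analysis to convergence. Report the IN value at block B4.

Answer: {a: ⊤, b: ⊤, c: ⊤, d: +, e: ⊤, f: -}

Trace:
Fixpoint table:
  B0: | IN=(all ⊤) | OUT=(all ⊤)
  B1: | IN=(all ⊤) | OUT={f:-; rest ⊤}
  B2: | IN={f:-; rest ⊤} | OUT={a:-, b:+, f:-; rest ⊤}
  B3: | IN={f:-; rest ⊤} | OUT={d:+, f:-; rest ⊤}
  B4: | IN={d:+, f:-; rest ⊤} | OUT={d:+, e:+; rest ⊤}
  B5: | IN={d:+, e:+; rest ⊤} | OUT={b:0, d:+, e:+; rest ⊤}

Merge at B4: IN[B4] = OUT[B3] = {a: ⊤, b: ⊤, c: ⊤, d: +, e: ⊤, f: -}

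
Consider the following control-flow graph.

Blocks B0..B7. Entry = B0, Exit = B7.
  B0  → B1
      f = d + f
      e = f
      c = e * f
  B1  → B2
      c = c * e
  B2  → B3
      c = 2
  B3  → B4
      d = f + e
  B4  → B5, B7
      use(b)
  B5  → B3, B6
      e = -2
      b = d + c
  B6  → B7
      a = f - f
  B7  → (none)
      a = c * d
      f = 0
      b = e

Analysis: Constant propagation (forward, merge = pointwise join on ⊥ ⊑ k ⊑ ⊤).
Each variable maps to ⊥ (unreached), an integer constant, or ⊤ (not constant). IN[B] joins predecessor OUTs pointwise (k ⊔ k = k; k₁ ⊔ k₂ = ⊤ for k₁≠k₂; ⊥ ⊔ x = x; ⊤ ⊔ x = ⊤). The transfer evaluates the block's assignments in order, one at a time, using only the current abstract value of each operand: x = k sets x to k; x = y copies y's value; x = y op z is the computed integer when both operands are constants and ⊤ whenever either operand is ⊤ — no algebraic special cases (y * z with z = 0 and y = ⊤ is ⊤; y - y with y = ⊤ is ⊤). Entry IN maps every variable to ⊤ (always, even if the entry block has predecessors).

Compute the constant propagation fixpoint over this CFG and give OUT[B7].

Answer: {a: ⊤, b: ⊤, c: 2, d: ⊤, e: ⊤, f: 0}

Working:
Converged values:
  B0:  IN=(all ⊤)  OUT=(all ⊤)
  B1:  IN=(all ⊤)  OUT=(all ⊤)
  B2:  IN=(all ⊤)  OUT={c:2; rest ⊤}
  B3:  IN={c:2; rest ⊤}  OUT={c:2; rest ⊤}
  B4:  IN={c:2; rest ⊤}  OUT={c:2; rest ⊤}
  B5:  IN={c:2; rest ⊤}  OUT={c:2, e:-2; rest ⊤}
  B6:  IN={c:2, e:-2; rest ⊤}  OUT={c:2, e:-2; rest ⊤}
  B7:  IN={c:2; rest ⊤}  OUT={c:2, f:0; rest ⊤}

Merge at B7: IN[B7] = OUT[B4] ⊔ OUT[B6] = {a: ⊤, b: ⊤, c: 2, d: ⊤, e: ⊤, f: ⊤}
Applying B7's transfer function to that IN value gives OUT[B7] (row B7 above).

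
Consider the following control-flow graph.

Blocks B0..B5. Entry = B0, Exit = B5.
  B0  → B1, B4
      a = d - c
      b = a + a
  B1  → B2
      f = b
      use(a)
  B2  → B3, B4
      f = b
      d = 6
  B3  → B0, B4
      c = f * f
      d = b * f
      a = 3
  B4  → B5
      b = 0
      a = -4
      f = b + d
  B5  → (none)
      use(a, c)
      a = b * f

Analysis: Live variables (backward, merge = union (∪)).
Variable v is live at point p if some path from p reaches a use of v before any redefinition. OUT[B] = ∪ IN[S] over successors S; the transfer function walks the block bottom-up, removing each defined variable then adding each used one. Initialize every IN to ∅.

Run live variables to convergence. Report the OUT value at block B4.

Fixpoint table:
  B0:   IN={c, d}   OUT={a, b, c, d}
  B1:   IN={a, b, c}   OUT={b, c}
  B2:   IN={b, c}   OUT={b, c, d, f}
  B3:   IN={b, f}   OUT={c, d}
  B4:   IN={c, d}   OUT={a, b, c, f}
  B5:   IN={a, b, c, f}   OUT={}

Merge at B4: OUT[B4] = IN[B5] = {a, b, c, f}

Answer: {a, b, c, f}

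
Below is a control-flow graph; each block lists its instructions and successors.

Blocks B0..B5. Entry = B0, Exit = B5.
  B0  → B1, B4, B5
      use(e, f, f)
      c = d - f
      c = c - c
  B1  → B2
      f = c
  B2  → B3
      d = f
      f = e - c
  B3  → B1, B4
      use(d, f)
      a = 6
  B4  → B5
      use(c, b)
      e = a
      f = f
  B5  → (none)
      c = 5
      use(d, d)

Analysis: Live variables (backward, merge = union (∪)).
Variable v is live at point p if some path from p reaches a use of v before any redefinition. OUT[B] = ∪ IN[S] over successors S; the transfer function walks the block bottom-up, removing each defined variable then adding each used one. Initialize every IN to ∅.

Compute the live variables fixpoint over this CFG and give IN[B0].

Answer: {a, b, d, e, f}

Working:
Per-block solution:
  B0:   IN={a, b, d, e, f}   OUT={a, b, c, d, e, f}
  B1:   IN={b, c, e}   OUT={b, c, e, f}
  B2:   IN={b, c, e, f}   OUT={b, c, d, e, f}
  B3:   IN={b, c, d, e, f}   OUT={a, b, c, d, e, f}
  B4:   IN={a, b, c, d, f}   OUT={d}
  B5:   IN={d}   OUT={}

Merge at B0: OUT[B0] = IN[B1] ⊔ IN[B4] ⊔ IN[B5] = {a, b, c, d, e, f}
Applying B0's transfer function to that OUT value gives IN[B0] (row B0 above).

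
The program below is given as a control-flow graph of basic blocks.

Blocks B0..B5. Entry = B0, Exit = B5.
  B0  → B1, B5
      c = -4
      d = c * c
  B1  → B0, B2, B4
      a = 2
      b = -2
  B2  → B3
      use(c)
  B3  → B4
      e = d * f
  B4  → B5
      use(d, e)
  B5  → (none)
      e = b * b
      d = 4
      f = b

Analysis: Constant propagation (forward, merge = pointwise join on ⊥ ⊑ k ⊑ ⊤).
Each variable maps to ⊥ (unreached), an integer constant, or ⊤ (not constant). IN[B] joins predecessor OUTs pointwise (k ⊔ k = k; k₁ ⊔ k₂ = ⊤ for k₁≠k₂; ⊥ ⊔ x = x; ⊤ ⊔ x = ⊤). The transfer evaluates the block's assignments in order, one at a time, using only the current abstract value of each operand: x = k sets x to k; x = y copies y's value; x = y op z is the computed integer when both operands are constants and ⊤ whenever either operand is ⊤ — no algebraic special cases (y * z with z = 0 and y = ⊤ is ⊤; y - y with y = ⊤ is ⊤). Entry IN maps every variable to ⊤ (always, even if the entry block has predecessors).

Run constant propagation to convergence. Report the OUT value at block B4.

Answer: {a: 2, b: -2, c: -4, d: 16, e: ⊤, f: ⊤}

Working:
Fixpoint table:
  B0: | IN=(all ⊤) | OUT={c:-4, d:16; rest ⊤}
  B1: | IN={c:-4, d:16; rest ⊤} | OUT={a:2, b:-2, c:-4, d:16; rest ⊤}
  B2: | IN={a:2, b:-2, c:-4, d:16; rest ⊤} | OUT={a:2, b:-2, c:-4, d:16; rest ⊤}
  B3: | IN={a:2, b:-2, c:-4, d:16; rest ⊤} | OUT={a:2, b:-2, c:-4, d:16; rest ⊤}
  B4: | IN={a:2, b:-2, c:-4, d:16; rest ⊤} | OUT={a:2, b:-2, c:-4, d:16; rest ⊤}
  B5: | IN={c:-4, d:16; rest ⊤} | OUT={c:-4, d:4; rest ⊤}

Merge at B4: IN[B4] = OUT[B1] ⊔ OUT[B3] = {a: 2, b: -2, c: -4, d: 16, e: ⊤, f: ⊤}
Applying B4's transfer function to that IN value gives OUT[B4] (row B4 above).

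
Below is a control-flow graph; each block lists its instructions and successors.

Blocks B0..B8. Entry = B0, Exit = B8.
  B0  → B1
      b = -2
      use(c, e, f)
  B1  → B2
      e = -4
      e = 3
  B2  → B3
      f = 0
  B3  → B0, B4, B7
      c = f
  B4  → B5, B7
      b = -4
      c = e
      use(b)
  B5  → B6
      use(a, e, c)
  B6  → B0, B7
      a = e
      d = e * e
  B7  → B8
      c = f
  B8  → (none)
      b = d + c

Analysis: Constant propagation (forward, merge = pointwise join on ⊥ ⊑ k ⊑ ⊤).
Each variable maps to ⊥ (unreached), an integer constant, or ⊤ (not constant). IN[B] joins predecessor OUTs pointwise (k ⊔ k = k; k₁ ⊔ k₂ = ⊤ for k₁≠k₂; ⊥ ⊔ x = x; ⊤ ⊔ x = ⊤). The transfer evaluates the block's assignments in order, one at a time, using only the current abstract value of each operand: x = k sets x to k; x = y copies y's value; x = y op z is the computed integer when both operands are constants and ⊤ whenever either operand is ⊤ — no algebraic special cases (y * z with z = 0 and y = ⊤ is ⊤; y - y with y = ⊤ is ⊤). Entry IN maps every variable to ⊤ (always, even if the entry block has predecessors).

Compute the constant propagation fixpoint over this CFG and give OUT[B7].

Converged values:
  B0:  IN=(all ⊤)  OUT={b:-2; rest ⊤}
  B1:  IN={b:-2; rest ⊤}  OUT={b:-2, e:3; rest ⊤}
  B2:  IN={b:-2, e:3; rest ⊤}  OUT={b:-2, e:3, f:0; rest ⊤}
  B3:  IN={b:-2, e:3, f:0; rest ⊤}  OUT={b:-2, c:0, e:3, f:0; rest ⊤}
  B4:  IN={b:-2, c:0, e:3, f:0; rest ⊤}  OUT={b:-4, c:3, e:3, f:0; rest ⊤}
  B5:  IN={b:-4, c:3, e:3, f:0; rest ⊤}  OUT={b:-4, c:3, e:3, f:0; rest ⊤}
  B6:  IN={b:-4, c:3, e:3, f:0; rest ⊤}  OUT={a:3, b:-4, c:3, d:9, e:3, f:0; rest ⊤}
  B7:  IN={e:3, f:0; rest ⊤}  OUT={c:0, e:3, f:0; rest ⊤}
  B8:  IN={c:0, e:3, f:0; rest ⊤}  OUT={c:0, e:3, f:0; rest ⊤}

Merge at B7: IN[B7] = OUT[B3] ⊔ OUT[B4] ⊔ OUT[B6] = {a: ⊤, b: ⊤, c: ⊤, d: ⊤, e: 3, f: 0}
Applying B7's transfer function to that IN value gives OUT[B7] (row B7 above).

Answer: {a: ⊤, b: ⊤, c: 0, d: ⊤, e: 3, f: 0}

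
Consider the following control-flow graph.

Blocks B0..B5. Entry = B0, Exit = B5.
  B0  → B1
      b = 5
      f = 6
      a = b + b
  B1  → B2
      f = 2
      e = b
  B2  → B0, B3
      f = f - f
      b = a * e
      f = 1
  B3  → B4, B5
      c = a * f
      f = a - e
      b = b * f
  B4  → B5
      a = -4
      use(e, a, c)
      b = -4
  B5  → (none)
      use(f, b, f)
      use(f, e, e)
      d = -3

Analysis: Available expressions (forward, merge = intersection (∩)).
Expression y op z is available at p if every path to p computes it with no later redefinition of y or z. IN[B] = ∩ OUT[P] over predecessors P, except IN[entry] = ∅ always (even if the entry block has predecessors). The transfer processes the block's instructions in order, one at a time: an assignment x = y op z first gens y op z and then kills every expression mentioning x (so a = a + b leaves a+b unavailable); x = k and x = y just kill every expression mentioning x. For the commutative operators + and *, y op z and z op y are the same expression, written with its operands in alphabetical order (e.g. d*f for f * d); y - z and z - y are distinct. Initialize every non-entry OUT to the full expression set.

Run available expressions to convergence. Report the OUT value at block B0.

Per-block solution:
  B0:  IN={}  OUT={b+b}
  B1:  IN={b+b}  OUT={b+b}
  B2:  IN={b+b}  OUT={a*e}
  B3:  IN={a*e}  OUT={a*e, a-e}
  B4:  IN={a*e, a-e}  OUT={}
  B5:  IN={}  OUT={}

Merge at B0 (entry node, so the boundary value {} is joined with the incoming edge(s)): IN[B0] = {} ∩ OUT[B2] = {}
Applying B0's transfer function to that IN value gives OUT[B0] (row B0 above).

Answer: {b+b}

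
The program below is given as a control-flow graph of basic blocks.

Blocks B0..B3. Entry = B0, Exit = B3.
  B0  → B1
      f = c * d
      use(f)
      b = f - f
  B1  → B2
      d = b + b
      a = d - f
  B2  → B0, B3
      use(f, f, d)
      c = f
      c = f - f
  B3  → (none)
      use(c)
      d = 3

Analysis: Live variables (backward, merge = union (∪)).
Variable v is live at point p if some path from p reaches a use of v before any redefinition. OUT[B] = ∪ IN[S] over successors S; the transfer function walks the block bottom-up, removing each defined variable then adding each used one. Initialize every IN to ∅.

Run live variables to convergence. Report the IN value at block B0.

Answer: {c, d}

Derivation:
Fixpoint table:
  B0:   IN={c, d}   OUT={b, f}
  B1:   IN={b, f}   OUT={d, f}
  B2:   IN={d, f}   OUT={c, d}
  B3:   IN={c}   OUT={}

Merge at B0: OUT[B0] = IN[B1] = {b, f}
Applying B0's transfer function to that OUT value gives IN[B0] (row B0 above).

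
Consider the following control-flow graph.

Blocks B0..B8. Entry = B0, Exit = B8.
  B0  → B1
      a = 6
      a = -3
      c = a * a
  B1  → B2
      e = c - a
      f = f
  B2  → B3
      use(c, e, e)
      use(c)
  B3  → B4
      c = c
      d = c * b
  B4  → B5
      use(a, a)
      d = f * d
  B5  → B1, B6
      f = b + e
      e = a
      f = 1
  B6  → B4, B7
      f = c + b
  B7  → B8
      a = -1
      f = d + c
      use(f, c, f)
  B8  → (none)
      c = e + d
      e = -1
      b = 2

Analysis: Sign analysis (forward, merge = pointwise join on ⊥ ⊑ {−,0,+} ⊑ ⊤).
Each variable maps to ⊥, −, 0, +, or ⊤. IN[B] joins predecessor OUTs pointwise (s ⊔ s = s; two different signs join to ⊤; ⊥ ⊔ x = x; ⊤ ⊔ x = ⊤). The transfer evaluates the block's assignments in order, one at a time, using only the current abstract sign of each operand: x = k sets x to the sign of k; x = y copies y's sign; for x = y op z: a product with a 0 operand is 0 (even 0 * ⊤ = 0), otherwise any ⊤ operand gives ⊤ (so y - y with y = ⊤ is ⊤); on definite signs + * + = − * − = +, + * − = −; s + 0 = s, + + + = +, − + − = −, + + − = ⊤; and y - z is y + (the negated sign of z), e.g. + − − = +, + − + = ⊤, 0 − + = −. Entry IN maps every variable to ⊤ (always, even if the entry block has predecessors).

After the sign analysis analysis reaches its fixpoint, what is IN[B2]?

Answer: {a: -, b: ⊤, c: +, d: ⊤, e: +, f: ⊤}

Working:
Per-block solution:
  B0:   IN=(all ⊤)   OUT={a:-, c:+; rest ⊤}
  B1:   IN={a:-, c:+; rest ⊤}   OUT={a:-, c:+, e:+; rest ⊤}
  B2:   IN={a:-, c:+, e:+; rest ⊤}   OUT={a:-, c:+, e:+; rest ⊤}
  B3:   IN={a:-, c:+, e:+; rest ⊤}   OUT={a:-, c:+, e:+; rest ⊤}
  B4:   IN={a:-, c:+; rest ⊤}   OUT={a:-, c:+; rest ⊤}
  B5:   IN={a:-, c:+; rest ⊤}   OUT={a:-, c:+, e:-, f:+; rest ⊤}
  B6:   IN={a:-, c:+, e:-, f:+; rest ⊤}   OUT={a:-, c:+, e:-; rest ⊤}
  B7:   IN={a:-, c:+, e:-; rest ⊤}   OUT={a:-, c:+, e:-; rest ⊤}
  B8:   IN={a:-, c:+, e:-; rest ⊤}   OUT={a:-, b:+, e:-; rest ⊤}

Merge at B2: IN[B2] = OUT[B1] = {a: -, b: ⊤, c: +, d: ⊤, e: +, f: ⊤}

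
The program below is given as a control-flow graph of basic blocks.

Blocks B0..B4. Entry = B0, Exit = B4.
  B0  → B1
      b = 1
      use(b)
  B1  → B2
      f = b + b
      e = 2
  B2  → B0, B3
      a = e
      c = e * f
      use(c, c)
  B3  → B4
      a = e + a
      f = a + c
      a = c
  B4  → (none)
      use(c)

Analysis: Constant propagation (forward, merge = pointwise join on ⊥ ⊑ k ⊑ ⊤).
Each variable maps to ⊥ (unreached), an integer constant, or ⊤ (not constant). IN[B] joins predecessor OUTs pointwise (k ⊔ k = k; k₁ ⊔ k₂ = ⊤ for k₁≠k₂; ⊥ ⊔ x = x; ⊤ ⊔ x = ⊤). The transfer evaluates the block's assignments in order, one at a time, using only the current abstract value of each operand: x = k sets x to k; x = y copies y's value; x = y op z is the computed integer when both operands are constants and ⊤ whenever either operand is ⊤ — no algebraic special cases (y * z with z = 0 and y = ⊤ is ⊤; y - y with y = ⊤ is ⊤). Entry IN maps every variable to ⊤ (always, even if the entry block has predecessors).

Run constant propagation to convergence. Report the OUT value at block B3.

Answer: {a: 4, b: 1, c: 4, d: ⊤, e: 2, f: 8}

Derivation:
Fixpoint table:
  B0:   IN=(all ⊤)   OUT={b:1; rest ⊤}
  B1:   IN={b:1; rest ⊤}   OUT={b:1, e:2, f:2; rest ⊤}
  B2:   IN={b:1, e:2, f:2; rest ⊤}   OUT={a:2, b:1, c:4, e:2, f:2; rest ⊤}
  B3:   IN={a:2, b:1, c:4, e:2, f:2; rest ⊤}   OUT={a:4, b:1, c:4, e:2, f:8; rest ⊤}
  B4:   IN={a:4, b:1, c:4, e:2, f:8; rest ⊤}   OUT={a:4, b:1, c:4, e:2, f:8; rest ⊤}

Merge at B3: IN[B3] = OUT[B2] = {a: 2, b: 1, c: 4, d: ⊤, e: 2, f: 2}
Applying B3's transfer function to that IN value gives OUT[B3] (row B3 above).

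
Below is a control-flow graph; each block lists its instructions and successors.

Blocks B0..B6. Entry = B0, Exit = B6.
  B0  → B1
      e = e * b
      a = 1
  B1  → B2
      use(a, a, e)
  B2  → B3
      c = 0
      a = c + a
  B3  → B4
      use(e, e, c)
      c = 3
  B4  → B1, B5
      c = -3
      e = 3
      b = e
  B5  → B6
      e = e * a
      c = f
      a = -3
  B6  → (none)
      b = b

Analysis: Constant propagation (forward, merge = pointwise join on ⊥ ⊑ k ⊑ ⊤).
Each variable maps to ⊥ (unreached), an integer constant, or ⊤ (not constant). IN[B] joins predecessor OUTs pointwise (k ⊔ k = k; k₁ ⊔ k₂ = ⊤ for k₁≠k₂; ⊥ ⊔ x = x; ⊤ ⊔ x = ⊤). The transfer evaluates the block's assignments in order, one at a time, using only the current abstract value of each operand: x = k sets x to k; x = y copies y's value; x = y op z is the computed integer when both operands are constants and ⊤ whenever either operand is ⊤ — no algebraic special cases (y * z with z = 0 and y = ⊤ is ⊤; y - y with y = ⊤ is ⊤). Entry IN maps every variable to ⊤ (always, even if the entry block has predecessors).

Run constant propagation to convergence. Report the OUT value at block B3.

Answer: {a: 1, b: ⊤, c: 3, d: ⊤, e: ⊤, f: ⊤}

Working:
Converged values:
  B0:  IN=(all ⊤)  OUT={a:1; rest ⊤}
  B1:  IN={a:1; rest ⊤}  OUT={a:1; rest ⊤}
  B2:  IN={a:1; rest ⊤}  OUT={a:1, c:0; rest ⊤}
  B3:  IN={a:1, c:0; rest ⊤}  OUT={a:1, c:3; rest ⊤}
  B4:  IN={a:1, c:3; rest ⊤}  OUT={a:1, b:3, c:-3, e:3; rest ⊤}
  B5:  IN={a:1, b:3, c:-3, e:3; rest ⊤}  OUT={a:-3, b:3, e:3; rest ⊤}
  B6:  IN={a:-3, b:3, e:3; rest ⊤}  OUT={a:-3, b:3, e:3; rest ⊤}

Merge at B3: IN[B3] = OUT[B2] = {a: 1, b: ⊤, c: 0, d: ⊤, e: ⊤, f: ⊤}
Applying B3's transfer function to that IN value gives OUT[B3] (row B3 above).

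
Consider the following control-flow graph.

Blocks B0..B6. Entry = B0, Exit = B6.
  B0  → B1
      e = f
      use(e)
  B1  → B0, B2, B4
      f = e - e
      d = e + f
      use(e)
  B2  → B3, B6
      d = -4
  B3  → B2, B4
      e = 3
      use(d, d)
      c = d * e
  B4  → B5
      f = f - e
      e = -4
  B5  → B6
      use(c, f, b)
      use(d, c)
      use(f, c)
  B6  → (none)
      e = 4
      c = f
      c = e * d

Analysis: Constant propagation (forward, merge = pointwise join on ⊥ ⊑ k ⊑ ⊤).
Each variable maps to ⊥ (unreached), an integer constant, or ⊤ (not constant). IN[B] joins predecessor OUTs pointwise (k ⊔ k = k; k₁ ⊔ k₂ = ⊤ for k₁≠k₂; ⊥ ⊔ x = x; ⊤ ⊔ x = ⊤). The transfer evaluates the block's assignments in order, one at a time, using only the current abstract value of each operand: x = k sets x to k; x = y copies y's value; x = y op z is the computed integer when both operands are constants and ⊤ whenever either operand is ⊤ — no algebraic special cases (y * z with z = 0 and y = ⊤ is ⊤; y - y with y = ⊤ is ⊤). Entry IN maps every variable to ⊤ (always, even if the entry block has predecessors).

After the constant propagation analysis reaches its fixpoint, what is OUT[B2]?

Answer: {a: ⊤, b: ⊤, c: ⊤, d: -4, e: ⊤, f: ⊤}

Trace:
Per-block solution:
  B0:   IN=(all ⊤)   OUT=(all ⊤)
  B1:   IN=(all ⊤)   OUT=(all ⊤)
  B2:   IN=(all ⊤)   OUT={d:-4; rest ⊤}
  B3:   IN={d:-4; rest ⊤}   OUT={c:-12, d:-4, e:3; rest ⊤}
  B4:   IN=(all ⊤)   OUT={e:-4; rest ⊤}
  B5:   IN={e:-4; rest ⊤}   OUT={e:-4; rest ⊤}
  B6:   IN=(all ⊤)   OUT={e:4; rest ⊤}

Merge at B2: IN[B2] = OUT[B1] ⊔ OUT[B3] = {a: ⊤, b: ⊤, c: ⊤, d: ⊤, e: ⊤, f: ⊤}
Applying B2's transfer function to that IN value gives OUT[B2] (row B2 above).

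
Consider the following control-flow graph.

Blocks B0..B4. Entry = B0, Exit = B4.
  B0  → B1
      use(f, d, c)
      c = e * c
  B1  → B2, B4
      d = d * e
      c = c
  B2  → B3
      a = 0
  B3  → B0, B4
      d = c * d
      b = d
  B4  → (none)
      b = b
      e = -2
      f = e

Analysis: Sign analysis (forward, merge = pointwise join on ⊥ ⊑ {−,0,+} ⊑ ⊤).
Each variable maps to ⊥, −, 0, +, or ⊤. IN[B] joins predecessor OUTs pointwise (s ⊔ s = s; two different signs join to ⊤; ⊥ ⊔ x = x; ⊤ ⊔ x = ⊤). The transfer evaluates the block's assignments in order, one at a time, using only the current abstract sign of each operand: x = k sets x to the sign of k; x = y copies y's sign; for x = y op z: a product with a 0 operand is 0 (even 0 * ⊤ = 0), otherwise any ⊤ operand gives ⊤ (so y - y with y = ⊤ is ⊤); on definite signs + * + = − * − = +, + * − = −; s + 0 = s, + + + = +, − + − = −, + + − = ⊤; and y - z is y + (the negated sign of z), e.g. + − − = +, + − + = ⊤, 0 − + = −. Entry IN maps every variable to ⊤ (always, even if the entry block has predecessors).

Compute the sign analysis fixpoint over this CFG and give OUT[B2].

Per-block solution:
  B0: | IN=(all ⊤) | OUT=(all ⊤)
  B1: | IN=(all ⊤) | OUT=(all ⊤)
  B2: | IN=(all ⊤) | OUT={a:0; rest ⊤}
  B3: | IN={a:0; rest ⊤} | OUT={a:0; rest ⊤}
  B4: | IN=(all ⊤) | OUT={e:-, f:-; rest ⊤}

Merge at B2: IN[B2] = OUT[B1] = {a: ⊤, b: ⊤, c: ⊤, d: ⊤, e: ⊤, f: ⊤}
Applying B2's transfer function to that IN value gives OUT[B2] (row B2 above).

Answer: {a: 0, b: ⊤, c: ⊤, d: ⊤, e: ⊤, f: ⊤}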